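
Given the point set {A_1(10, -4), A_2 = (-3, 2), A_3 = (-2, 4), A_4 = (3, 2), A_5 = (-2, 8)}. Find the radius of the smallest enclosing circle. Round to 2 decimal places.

8.49

By Welzl's lemma the MEC is supported by two points (diametrically opposite) or three points (on a circumcircle).
The farthest pair is A_1–A_5 with squared distance 288. The circle on this segment as diameter has centre (4, 2) and r² = 288/4 = 72.
Check A_2: distance² to centre = 49 ≤ 72, so it lies inside.
All remaining points lie in this disk, and no smaller disk contains both endpoints, so this is the minimum enclosing circle.
r = √72 ≈ 8.49.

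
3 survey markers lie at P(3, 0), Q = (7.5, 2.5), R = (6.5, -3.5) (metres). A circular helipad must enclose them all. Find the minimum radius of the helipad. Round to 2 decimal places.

Side lengths²: PQ² = 26.5, PR² = 24.5, QR² = 37.
Since QR² = 37 < 26.5 + 24.5 = 51, the triangle is acute, so the smallest enclosing circle is the circumcircle.
Circumcentre = (43/7, -5/14), r² = 1961/196.
r = √(1961/196) ≈ 3.16.

3.16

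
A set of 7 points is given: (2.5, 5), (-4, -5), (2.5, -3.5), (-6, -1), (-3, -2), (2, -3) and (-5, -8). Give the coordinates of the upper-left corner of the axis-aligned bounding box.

(-6, 5)

x-range [-6, 2.5], y-range [-8, 5].
The upper-left corner is (-6, 5).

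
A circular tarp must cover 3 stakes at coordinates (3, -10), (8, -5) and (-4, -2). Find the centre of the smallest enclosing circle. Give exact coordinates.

(1.9, -3.9)

Call the three points A, B, C in the order given.
Side lengths²: AB² = 50, AC² = 113, BC² = 153.
Since BC² = 153 < 113 + 50 = 163, the triangle is acute, so the smallest enclosing circle is the circumcircle.
Circumcentre = (1.9, -3.9), r² = 38.42.
Centre = (1.9, -3.9).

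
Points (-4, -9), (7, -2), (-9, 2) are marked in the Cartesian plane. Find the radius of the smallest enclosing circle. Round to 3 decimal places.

Call the three points A, B, C in the order given.
Side lengths²: AB² = 170, AC² = 146, BC² = 272.
Since BC² = 272 < 170 + 146 = 316, the triangle is acute, so the smallest enclosing circle is the circumcircle.
Circumcentre = (-50/39, -44/39), r² = 105485/1521.
r = √(105485/1521) ≈ 8.328.

8.328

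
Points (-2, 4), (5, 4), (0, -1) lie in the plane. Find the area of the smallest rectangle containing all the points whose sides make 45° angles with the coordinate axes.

35

In coordinates u = x + y, v = x − y the rectangle is axis-aligned; the map (x,y)→(u,v) scales areas by 2.
u-values: 2, 9, -1; range = 9 − (-1) = 10.
v-values: -6, 1, 1; range = 1 − (-6) = 7.
Area = (10 × 7) / 2 = 35.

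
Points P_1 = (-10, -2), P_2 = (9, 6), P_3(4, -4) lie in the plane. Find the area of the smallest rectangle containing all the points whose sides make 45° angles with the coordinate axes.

216

In coordinates u = x + y, v = x − y the rectangle is axis-aligned; the map (x,y)→(u,v) scales areas by 2.
u-values: -12, 15, 0; range = 15 − (-12) = 27.
v-values: -8, 3, 8; range = 8 − (-8) = 16.
Area = (27 × 16) / 2 = 216.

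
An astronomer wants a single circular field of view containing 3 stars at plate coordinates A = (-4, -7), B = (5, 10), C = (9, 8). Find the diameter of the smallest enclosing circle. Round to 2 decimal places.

Side lengths²: AB² = 370, AC² = 394, BC² = 20.
Since AC² = 394 ≥ 370 + 20 = 390, the angle opposite AC is not acute, so the smallest enclosing circle has AC as diameter.
Centre = midpoint of AC = (2.5, 0.5), r² = 394/4 = 98.5.
Diameter = 2r = 2√(98.5) ≈ 19.85.

19.85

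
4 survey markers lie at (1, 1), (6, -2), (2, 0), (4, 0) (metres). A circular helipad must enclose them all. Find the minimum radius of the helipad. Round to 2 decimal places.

2.92

The farthest pair is (1, 1)–(6, -2) with squared distance 34. The circle on this segment as diameter has centre (3.5, -0.5) and r² = 34/4 = 8.5.
Check (2, 0): distance² to centre = 2.5 ≤ 8.5, so it lies inside.
All remaining points lie in this disk, and no smaller disk contains both endpoints, so this is the minimum enclosing circle.
r = √(8.5) ≈ 2.92.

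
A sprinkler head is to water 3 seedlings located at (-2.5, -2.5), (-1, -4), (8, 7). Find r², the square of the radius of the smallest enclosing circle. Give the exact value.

50.62625

Call the three points A, B, C in the order given.
Side lengths²: AB² = 4.5, AC² = 200.5, BC² = 202.
Since BC² = 202 < 200.5 + 4.5 = 205, the triangle is acute, so the smallest enclosing circle is the circumcircle.
Circumcentre = (3.225, 1.725), r² = 50.62625.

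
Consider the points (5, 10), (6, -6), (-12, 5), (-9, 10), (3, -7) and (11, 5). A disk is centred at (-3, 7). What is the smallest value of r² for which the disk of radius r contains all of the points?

The required radius is the distance from (-3, 7) to the farthest point.
Squared distances: 73, 250, 85, 45, 232, 200.
Maximum is 250, attained at (6, -6).

250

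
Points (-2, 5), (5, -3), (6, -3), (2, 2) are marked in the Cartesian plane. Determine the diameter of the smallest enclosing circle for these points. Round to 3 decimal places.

11.314

The minimum enclosing circle of a finite set is fixed by two of the points (as a diameter) or three (as a circumcircle).
The farthest pair is (-2, 5)–(6, -3) with squared distance 128. The circle on this segment as diameter has centre (2, 1) and r² = 128/4 = 32.
Check (5, -3): distance² to centre = 25 ≤ 32, so it lies inside.
All remaining points lie in this disk, and no smaller disk contains both endpoints, so this is the minimum enclosing circle.
Diameter = 2r = 2√32 ≈ 11.314.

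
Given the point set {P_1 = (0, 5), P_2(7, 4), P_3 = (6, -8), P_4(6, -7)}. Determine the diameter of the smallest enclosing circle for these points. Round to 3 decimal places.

14.318

By Welzl's lemma the MEC is supported by two points (diametrically opposite) or three points (on a circumcircle).
The farthest pair is P_1–P_3 with squared distance 205. The circle on this segment as diameter has centre (3, -1.5) and r² = 205/4 = 51.25.
Check P_2: distance² to centre = 46.25 ≤ 51.25, so it lies inside.
All remaining points lie in this disk, and no smaller disk contains both endpoints, so this is the minimum enclosing circle.
Diameter = 2r = 2√(51.25) ≈ 14.318.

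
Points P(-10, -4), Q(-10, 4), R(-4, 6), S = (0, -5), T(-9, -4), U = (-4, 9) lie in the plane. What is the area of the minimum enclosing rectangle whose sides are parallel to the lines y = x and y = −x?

180.5

In coordinates u = x + y, v = x − y the rectangle is axis-aligned; the map (x,y)→(u,v) scales areas by 2.
u-values: -14, -6, 2, -5, -13, 5; range = 5 − (-14) = 19.
v-values: -6, -14, -10, 5, -5, -13; range = 5 − (-14) = 19.
Area = (19 × 19) / 2 = 180.5.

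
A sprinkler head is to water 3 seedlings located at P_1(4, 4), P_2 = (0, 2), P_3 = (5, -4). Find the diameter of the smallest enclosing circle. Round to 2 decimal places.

Side lengths²: P_1P_2² = 20, P_1P_3² = 65, P_2P_3² = 61.
Since P_1P_3² = 65 < 61 + 20 = 81, the triangle is acute, so the smallest enclosing circle is the circumcircle.
Circumcentre = (121/34, -2/17), r² = 19825/1156.
Diameter = 2r = 2√(19825/1156) ≈ 8.28.

8.28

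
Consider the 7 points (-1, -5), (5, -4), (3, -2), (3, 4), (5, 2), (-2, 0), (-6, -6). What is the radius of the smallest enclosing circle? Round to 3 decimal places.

6.810

The minimum enclosing circle of a finite set is fixed by two of the points (as a diameter) or three (as a circumcircle).
The minimum enclosing circle is determined by three boundary points: (3, 4), (5, 2), (-6, -6).
Their circumcentre is (-27/38, -65/38) with r² = 33485/722.
The farthest remaining point (5, -4) is at distance² 27329/722 ≤ 33485/722.
r = √(33485/722) ≈ 6.810.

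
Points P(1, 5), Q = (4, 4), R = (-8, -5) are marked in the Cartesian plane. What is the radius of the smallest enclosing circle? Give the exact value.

7.5

Side lengths²: PQ² = 10, PR² = 181, QR² = 225.
Since QR² = 225 ≥ 181 + 10 = 191, the angle opposite QR is not acute, so the smallest enclosing circle has QR as diameter.
Centre = midpoint of QR = (-2, -0.5), r² = 225/4 = 56.25.
r = √(56.25) = 7.5.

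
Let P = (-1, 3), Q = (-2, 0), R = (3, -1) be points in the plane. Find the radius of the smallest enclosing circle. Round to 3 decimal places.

Side lengths²: PQ² = 10, PR² = 32, QR² = 26.
Since PR² = 32 < 26 + 10 = 36, the triangle is acute, so the smallest enclosing circle is the circumcircle.
Circumcentre = (0.75, 0.75), r² = 8.125.
r = √(8.125) ≈ 2.850.

2.850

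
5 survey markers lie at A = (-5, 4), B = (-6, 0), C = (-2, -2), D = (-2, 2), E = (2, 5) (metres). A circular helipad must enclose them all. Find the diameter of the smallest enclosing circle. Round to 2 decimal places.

9.43

By Welzl's lemma the MEC is supported by two points (diametrically opposite) or three points (on a circumcircle).
The farthest pair is B–E with squared distance 89. The circle on this segment as diameter has centre (-2, 2.5) and r² = 89/4 = 22.25.
Check A: distance² to centre = 11.25 ≤ 22.25, so it lies inside.
All remaining points lie in this disk, and no smaller disk contains both endpoints, so this is the minimum enclosing circle.
Diameter = 2r = 2√(22.25) ≈ 9.43.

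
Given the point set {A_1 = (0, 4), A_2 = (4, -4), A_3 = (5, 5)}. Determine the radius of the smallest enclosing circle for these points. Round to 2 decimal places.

Side lengths²: A_1A_2² = 80, A_1A_3² = 26, A_2A_3² = 82.
Since A_2A_3² = 82 < 80 + 26 = 106, the triangle is acute, so the smallest enclosing circle is the circumcircle.
Circumcentre = (36/11, 7/11), r² = 2665/121.
r = √(2665/121) ≈ 4.69.

4.69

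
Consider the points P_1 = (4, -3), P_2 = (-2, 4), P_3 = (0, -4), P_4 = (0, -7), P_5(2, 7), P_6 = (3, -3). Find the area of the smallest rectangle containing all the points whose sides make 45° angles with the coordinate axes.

In coordinates u = x + y, v = x − y the rectangle is axis-aligned; the map (x,y)→(u,v) scales areas by 2.
u-values: 1, 2, -4, -7, 9, 0; range = 9 − (-7) = 16.
v-values: 7, -6, 4, 7, -5, 6; range = 7 − (-6) = 13.
Area = (16 × 13) / 2 = 104.

104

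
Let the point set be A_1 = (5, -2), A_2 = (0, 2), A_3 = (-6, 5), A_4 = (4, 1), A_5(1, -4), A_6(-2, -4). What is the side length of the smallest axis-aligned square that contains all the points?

11

The bounding box has width 11 and height 9.
An axis-aligned square enclosing the set must have side ≥ max(width, height).
So the minimum side is max(11, 9) = 11.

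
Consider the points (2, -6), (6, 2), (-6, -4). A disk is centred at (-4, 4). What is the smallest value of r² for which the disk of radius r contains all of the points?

136

The required radius is the distance from (-4, 4) to the farthest point.
Squared distances: 136, 104, 68.
Maximum is 136, attained at (2, -6).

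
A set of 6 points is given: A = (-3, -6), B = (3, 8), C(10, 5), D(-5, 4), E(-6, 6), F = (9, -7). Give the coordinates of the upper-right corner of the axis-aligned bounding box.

x-range [-6, 10], y-range [-7, 8].
The upper-right corner is (10, 8).

(10, 8)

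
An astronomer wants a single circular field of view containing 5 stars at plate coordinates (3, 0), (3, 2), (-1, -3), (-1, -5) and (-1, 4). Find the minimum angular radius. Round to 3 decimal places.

The minimum enclosing circle of a finite set is fixed by two of the points (as a diameter) or three (as a circumcircle).
The minimum enclosing circle is determined by three boundary points: (3, 2), (-1, -5), (-1, 4).
Their circumcentre is (-0.75, -0.5) with r² = 20.3125.
The farthest remaining point (3, 0) is at distance² 14.3125 ≤ 20.3125.
r = √(20.3125) ≈ 4.507.

4.507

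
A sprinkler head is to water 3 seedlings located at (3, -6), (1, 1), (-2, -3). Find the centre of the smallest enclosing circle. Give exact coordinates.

Call the three points A, B, C in the order given.
Side lengths²: AB² = 53, AC² = 34, BC² = 25.
Since AB² = 53 < 34 + 25 = 59, the triangle is acute, so the smallest enclosing circle is the circumcircle.
Circumcentre = (95/58, -151/58), r² = 22525/1682.
Centre = (95/58, -151/58).

(95/58, -151/58)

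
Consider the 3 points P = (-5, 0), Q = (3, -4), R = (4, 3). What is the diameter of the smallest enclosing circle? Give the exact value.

Side lengths²: PQ² = 80, PR² = 90, QR² = 50.
Since PR² = 90 < 80 + 50 = 130, the triangle is acute, so the smallest enclosing circle is the circumcircle.
Circumcentre = (0, 0), r² = 25.
Diameter = 2r = 2√25 = 10.

10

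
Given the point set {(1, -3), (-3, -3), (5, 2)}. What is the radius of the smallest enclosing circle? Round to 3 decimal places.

4.717

Call the three points A, B, C in the order given.
Side lengths²: AB² = 16, AC² = 41, BC² = 89.
Since BC² = 89 ≥ 41 + 16 = 57, the angle opposite BC is not acute, so the smallest enclosing circle has BC as diameter.
Centre = midpoint of BC = (1, -0.5), r² = 89/4 = 22.25.
r = √(22.25) ≈ 4.717.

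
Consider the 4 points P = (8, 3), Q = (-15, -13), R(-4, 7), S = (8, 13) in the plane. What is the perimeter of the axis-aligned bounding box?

Width = max x − min x = 8 − (-15) = 23.
Height = max y − min y = 13 − (-13) = 26.
Perimeter = 2(23 + 26) = 98.

98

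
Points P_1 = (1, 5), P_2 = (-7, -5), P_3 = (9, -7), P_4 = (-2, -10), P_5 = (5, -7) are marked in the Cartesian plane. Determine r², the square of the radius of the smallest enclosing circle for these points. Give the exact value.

The minimum enclosing circle is determined by three boundary points: P_1, P_2, P_3.
Their circumcentre is (29/22, -38/11) with r² = 34645/484.
The farthest remaining point P_4 is at distance² 26065/484 ≤ 34645/484.

34645/484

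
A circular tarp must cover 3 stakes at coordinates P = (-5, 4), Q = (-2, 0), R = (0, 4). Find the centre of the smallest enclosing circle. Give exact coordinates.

Side lengths²: PQ² = 25, PR² = 25, QR² = 20.
Since PR² = 25 < 25 + 20 = 45, the triangle is acute, so the smallest enclosing circle is the circumcircle.
Circumcentre = (-2.5, 2.75), r² = 7.8125.
Centre = (-2.5, 2.75).

(-2.5, 2.75)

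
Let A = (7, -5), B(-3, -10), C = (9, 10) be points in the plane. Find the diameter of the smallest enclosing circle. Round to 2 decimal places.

23.32

Side lengths²: AB² = 125, AC² = 229, BC² = 544.
Since BC² = 544 ≥ 229 + 125 = 354, the angle opposite BC is not acute, so the smallest enclosing circle has BC as diameter.
Centre = midpoint of BC = (3, 0), r² = 544/4 = 136.
Diameter = 2r = 2√136 ≈ 23.32.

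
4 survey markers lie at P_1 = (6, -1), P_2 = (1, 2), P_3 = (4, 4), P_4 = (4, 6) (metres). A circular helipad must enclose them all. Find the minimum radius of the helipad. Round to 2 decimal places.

3.66

By Welzl's lemma the MEC is supported by two points (diametrically opposite) or three points (on a circumcircle).
The minimum enclosing circle is determined by three boundary points: P_1, P_2, P_4.
Their circumcentre is (269/58, 139/58) with r² = 22525/1682.
The farthest remaining point P_3 is at distance² 5009/1682 ≤ 22525/1682.
r = √(22525/1682) ≈ 3.66.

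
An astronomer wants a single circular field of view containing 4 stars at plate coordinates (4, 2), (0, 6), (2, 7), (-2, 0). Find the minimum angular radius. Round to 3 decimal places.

The minimum enclosing circle is determined by three boundary points: (4, 2), (2, 7), (-2, 0).
Their circumcentre is (7/34, 115/34) with r² = 9425/578.
The farthest remaining point (0, 6) is at distance² 3985/578 ≤ 9425/578.
r = √(9425/578) ≈ 4.038.

4.038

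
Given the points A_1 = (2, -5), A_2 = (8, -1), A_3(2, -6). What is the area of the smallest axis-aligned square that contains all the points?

36

The bounding box has width 6 and height 5.
An axis-aligned square enclosing the set must have side ≥ max(width, height).
So the minimum side is max(6, 5) = 6.
Area = 6² = 36.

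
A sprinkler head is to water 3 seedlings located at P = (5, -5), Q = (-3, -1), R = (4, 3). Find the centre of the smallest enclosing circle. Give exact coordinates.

Side lengths²: PQ² = 80, PR² = 65, QR² = 65.
Since PQ² = 80 < 65 + 65 = 130, the triangle is acute, so the smallest enclosing circle is the circumcircle.
Circumcentre = (11/6, -4/3), r² = 845/36.
Centre = (11/6, -4/3).

(11/6, -4/3)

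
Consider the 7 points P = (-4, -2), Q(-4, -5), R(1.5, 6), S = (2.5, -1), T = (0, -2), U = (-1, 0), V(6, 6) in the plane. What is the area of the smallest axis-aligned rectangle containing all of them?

x ranges over [-4, 6], width 10.
y ranges over [-5, 6], height 11.
Area = 10 × 11 = 110.

110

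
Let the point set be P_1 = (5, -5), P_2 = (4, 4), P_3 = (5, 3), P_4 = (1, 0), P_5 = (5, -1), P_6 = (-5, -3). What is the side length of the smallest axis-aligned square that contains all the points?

The bounding box has width 10 and height 9.
An axis-aligned square enclosing the set must have side ≥ max(width, height).
So the minimum side is max(10, 9) = 10.

10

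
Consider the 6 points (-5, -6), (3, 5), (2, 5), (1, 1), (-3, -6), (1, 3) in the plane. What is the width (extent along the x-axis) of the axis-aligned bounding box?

8

max x = 3, min x = -5, so width = 8.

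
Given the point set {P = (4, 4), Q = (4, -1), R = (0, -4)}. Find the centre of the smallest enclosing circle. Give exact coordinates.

Side lengths²: PQ² = 25, PR² = 80, QR² = 25.
Since PR² = 80 ≥ 25 + 25 = 50, the angle opposite PR is not acute, so the smallest enclosing circle has PR as diameter.
Centre = midpoint of PR = (2, 0), r² = 80/4 = 20.
Centre = (2, 0).

(2, 0)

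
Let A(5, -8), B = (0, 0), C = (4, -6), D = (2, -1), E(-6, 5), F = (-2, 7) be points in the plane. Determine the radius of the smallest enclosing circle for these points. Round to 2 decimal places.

The minimum enclosing circle is determined by three boundary points: A, E, F.
Their circumcentre is (-12/37, -50/37) with r² = 99325/1369.
The farthest remaining point C is at distance² 55184/1369 ≤ 99325/1369.
r = √(99325/1369) ≈ 8.52.

8.52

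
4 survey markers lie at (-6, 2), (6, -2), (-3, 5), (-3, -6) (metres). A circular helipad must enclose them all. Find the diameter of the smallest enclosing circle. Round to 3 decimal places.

12.671

The minimum enclosing circle is determined by three boundary points: (-6, 2), (6, -2), (-3, -6).
Their circumcentre is (-5/42, -5/14) with r² = 35405/882.
The farthest remaining point (-3, 5) is at distance² 32633/882 ≤ 35405/882.
Diameter = 2r = 2√(35405/882) ≈ 12.671.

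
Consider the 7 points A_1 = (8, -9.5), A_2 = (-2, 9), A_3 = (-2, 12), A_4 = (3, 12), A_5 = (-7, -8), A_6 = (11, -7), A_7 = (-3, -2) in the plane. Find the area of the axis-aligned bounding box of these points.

x ranges over [-7, 11], width 18.
y ranges over [-9.5, 12], height 21.5.
Area = 18 × 21.5 = 387.

387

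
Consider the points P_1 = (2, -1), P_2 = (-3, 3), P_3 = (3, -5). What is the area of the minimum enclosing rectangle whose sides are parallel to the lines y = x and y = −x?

In coordinates u = x + y, v = x − y the rectangle is axis-aligned; the map (x,y)→(u,v) scales areas by 2.
u-values: 1, 0, -2; range = 1 − (-2) = 3.
v-values: 3, -6, 8; range = 8 − (-6) = 14.
Area = (3 × 14) / 2 = 21.

21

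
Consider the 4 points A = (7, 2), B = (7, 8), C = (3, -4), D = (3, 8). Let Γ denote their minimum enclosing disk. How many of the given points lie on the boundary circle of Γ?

3

The farthest pair is B–C with squared distance 160. The circle on this segment as diameter has centre (5, 2) and r² = 160/4 = 40.
Check A: distance² to centre = 4 ≤ 40, so it lies inside.
All remaining points lie in this disk, and no smaller disk contains both endpoints, so this is the minimum enclosing circle.
The points at distance exactly r from the centre are B, C, D — 3 points.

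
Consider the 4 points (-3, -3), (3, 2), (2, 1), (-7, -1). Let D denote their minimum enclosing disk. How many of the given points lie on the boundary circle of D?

2

The minimum enclosing circle of a finite set is fixed by two of the points (as a diameter) or three (as a circumcircle).
The farthest pair is (3, 2)–(-7, -1) with squared distance 109. The circle on this segment as diameter has centre (-2, 0.5) and r² = 109/4 = 27.25.
Check (-3, -3): distance² to centre = 13.25 ≤ 27.25, so it lies inside.
All remaining points lie in this disk, and no smaller disk contains both endpoints, so this is the minimum enclosing circle.
The points at distance exactly r from the centre are (3, 2), (-7, -1) — 2 points.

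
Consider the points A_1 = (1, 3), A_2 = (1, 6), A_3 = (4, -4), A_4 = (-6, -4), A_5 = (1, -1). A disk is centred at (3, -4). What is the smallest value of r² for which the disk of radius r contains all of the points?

104

The required radius is the distance from (3, -4) to the farthest point.
Squared distances: 53, 104, 1, 81, 13.
Maximum is 104, attained at A_2.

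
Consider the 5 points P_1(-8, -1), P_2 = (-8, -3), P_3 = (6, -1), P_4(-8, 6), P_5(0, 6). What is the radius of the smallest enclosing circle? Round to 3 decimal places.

7.906

By Welzl's lemma the MEC is supported by two points (diametrically opposite) or three points (on a circumcircle).
The minimum enclosing circle is determined by three boundary points: P_2, P_3, P_4.
Their circumcentre is (-1.5, 1.5) with r² = 62.5.
The farthest remaining point P_1 is at distance² 48.5 ≤ 62.5.
r = √(62.5) ≈ 7.906.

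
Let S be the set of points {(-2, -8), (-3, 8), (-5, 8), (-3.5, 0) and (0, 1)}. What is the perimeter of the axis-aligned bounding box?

42

Width = max x − min x = 0 − (-5) = 5.
Height = max y − min y = 8 − (-8) = 16.
Perimeter = 2(5 + 16) = 42.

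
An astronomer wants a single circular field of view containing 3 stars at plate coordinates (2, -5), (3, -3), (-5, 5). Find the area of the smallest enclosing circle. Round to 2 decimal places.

117.02

Call the three points A, B, C in the order given.
Side lengths²: AB² = 5, AC² = 149, BC² = 128.
Since AC² = 149 ≥ 128 + 5 = 133, the angle opposite AC is not acute, so the smallest enclosing circle has AC as diameter.
Centre = midpoint of AC = (-1.5, 0), r² = 149/4 = 37.25.
Area = π·r² = π·37.25 ≈ 117.02.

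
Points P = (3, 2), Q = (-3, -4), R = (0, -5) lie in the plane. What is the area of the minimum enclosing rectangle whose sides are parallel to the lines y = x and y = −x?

24

In coordinates u = x + y, v = x − y the rectangle is axis-aligned; the map (x,y)→(u,v) scales areas by 2.
u-values: 5, -7, -5; range = 5 − (-7) = 12.
v-values: 1, 1, 5; range = 5 − 1 = 4.
Area = (12 × 4) / 2 = 24.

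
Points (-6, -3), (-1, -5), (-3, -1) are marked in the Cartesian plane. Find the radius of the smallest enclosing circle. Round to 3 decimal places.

Call the three points A, B, C in the order given.
Side lengths²: AB² = 29, AC² = 13, BC² = 20.
Since AB² = 29 < 20 + 13 = 33, the triangle is acute, so the smallest enclosing circle is the circumcircle.
Circumcentre = (-3.375, -3.6875), r² = 7.36328125.
r = √(7.36328125) ≈ 2.714.

2.714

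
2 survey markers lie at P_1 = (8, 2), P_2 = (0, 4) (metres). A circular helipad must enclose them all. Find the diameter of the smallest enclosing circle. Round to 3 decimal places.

8.246

The smallest circle enclosing two points has them as diameter endpoints.
Centre = midpoint = (4, 3); r² = |P_1P_2|²/4 = 68/4 = 17.
Diameter = 2r = 2√17 ≈ 8.246.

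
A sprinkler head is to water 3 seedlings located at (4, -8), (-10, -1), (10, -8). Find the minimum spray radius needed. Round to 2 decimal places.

10.59

Call the three points A, B, C in the order given.
Side lengths²: AB² = 245, AC² = 36, BC² = 449.
Since BC² = 449 ≥ 245 + 36 = 281, the angle opposite BC is not acute, so the smallest enclosing circle has BC as diameter.
Centre = midpoint of BC = (0, -4.5), r² = 449/4 = 112.25.
r = √(112.25) ≈ 10.59.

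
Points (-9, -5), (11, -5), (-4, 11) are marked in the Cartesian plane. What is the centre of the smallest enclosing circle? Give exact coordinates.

(1, 0.65625)

Call the three points A, B, C in the order given.
Side lengths²: AB² = 400, AC² = 281, BC² = 481.
Since BC² = 481 < 400 + 281 = 681, the triangle is acute, so the smallest enclosing circle is the circumcircle.
Circumcentre = (1, 0.65625), r² = 131.9931640625.
Centre = (1, 0.65625).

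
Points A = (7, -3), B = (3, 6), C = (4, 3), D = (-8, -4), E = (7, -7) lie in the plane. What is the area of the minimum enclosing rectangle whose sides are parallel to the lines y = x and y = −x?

In coordinates u = x + y, v = x − y the rectangle is axis-aligned; the map (x,y)→(u,v) scales areas by 2.
u-values: 4, 9, 7, -12, 0; range = 9 − (-12) = 21.
v-values: 10, -3, 1, -4, 14; range = 14 − (-4) = 18.
Area = (21 × 18) / 2 = 189.

189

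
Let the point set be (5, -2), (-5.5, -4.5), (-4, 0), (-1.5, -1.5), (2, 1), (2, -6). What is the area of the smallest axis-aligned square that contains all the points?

110.25

The bounding box has width 10.5 and height 7.
An axis-aligned square enclosing the set must have side ≥ max(width, height).
So the minimum side is max(10.5, 7) = 10.5.
Area = 10.5² = 110.25.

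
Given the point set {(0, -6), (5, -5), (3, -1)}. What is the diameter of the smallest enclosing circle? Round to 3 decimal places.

6.044

Call the three points A, B, C in the order given.
Side lengths²: AB² = 26, AC² = 34, BC² = 20.
Since AC² = 34 < 26 + 20 = 46, the triangle is acute, so the smallest enclosing circle is the circumcircle.
Circumcentre = (24/11, -43/11), r² = 1105/121.
Diameter = 2r = 2√(1105/121) ≈ 6.044.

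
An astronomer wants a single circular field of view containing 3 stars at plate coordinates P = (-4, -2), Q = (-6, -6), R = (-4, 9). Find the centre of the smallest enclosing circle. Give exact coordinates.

Side lengths²: PQ² = 20, PR² = 121, QR² = 229.
Since QR² = 229 ≥ 121 + 20 = 141, the angle opposite QR is not acute, so the smallest enclosing circle has QR as diameter.
Centre = midpoint of QR = (-5, 1.5), r² = 229/4 = 57.25.
Centre = (-5, 1.5).

(-5, 1.5)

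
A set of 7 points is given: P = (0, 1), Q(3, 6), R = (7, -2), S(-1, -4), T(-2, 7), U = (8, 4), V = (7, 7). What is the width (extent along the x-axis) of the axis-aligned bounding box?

max x = 8, min x = -2, so width = 10.

10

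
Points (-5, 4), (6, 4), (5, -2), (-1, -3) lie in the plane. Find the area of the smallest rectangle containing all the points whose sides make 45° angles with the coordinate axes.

112

In coordinates u = x + y, v = x − y the rectangle is axis-aligned; the map (x,y)→(u,v) scales areas by 2.
u-values: -1, 10, 3, -4; range = 10 − (-4) = 14.
v-values: -9, 2, 7, 2; range = 7 − (-9) = 16.
Area = (14 × 16) / 2 = 112.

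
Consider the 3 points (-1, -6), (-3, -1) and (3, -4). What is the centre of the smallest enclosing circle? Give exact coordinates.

Call the three points A, B, C in the order given.
Side lengths²: AB² = 29, AC² = 20, BC² = 45.
Since BC² = 45 < 29 + 20 = 49, the triangle is acute, so the smallest enclosing circle is the circumcircle.
Circumcentre = (-0.125, -2.75), r² = 11.328125.
Centre = (-0.125, -2.75).

(-0.125, -2.75)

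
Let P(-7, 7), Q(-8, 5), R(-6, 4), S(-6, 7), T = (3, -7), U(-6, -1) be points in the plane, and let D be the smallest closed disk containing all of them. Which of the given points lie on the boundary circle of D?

A smallest enclosing disk is always determined by at most three of the input points on its boundary.
The farthest pair is P–T with squared distance 296. The circle on this segment as diameter has centre (-2, 0) and r² = 296/4 = 74.
Check Q: distance² to centre = 61 ≤ 74, so it lies inside.
All remaining points lie in this disk, and no smaller disk contains both endpoints, so this is the minimum enclosing circle.
The points at distance exactly r from the centre are P, T — 2 points.

P, T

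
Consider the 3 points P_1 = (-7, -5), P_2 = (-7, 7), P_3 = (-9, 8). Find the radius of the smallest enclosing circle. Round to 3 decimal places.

Side lengths²: P_1P_2² = 144, P_1P_3² = 173, P_2P_3² = 5.
Since P_1P_3² = 173 ≥ 144 + 5 = 149, the angle opposite P_1P_3 is not acute, so the smallest enclosing circle has P_1P_3 as diameter.
Centre = midpoint of P_1P_3 = (-8, 1.5), r² = 173/4 = 43.25.
r = √(43.25) ≈ 6.576.

6.576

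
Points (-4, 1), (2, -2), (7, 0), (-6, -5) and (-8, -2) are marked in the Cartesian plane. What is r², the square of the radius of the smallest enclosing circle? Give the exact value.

A smallest enclosing disk is always determined by at most three of the input points on its boundary.
The farthest pair is (7, 0)–(-8, -2) with squared distance 229. The circle on this segment as diameter has centre (-0.5, -1) and r² = 229/4 = 57.25.
Check (-4, 1): distance² to centre = 16.25 ≤ 57.25, so it lies inside.
All remaining points lie in this disk, and no smaller disk contains both endpoints, so this is the minimum enclosing circle.

57.25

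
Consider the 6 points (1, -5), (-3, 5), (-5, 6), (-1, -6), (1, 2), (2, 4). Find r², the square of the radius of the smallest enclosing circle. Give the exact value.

3925/98

The minimum enclosing circle is determined by three boundary points: (1, -5), (-5, 6), (-1, -6).
Their circumcentre is (-39/14, 1/14) with r² = 3925/98.
The farthest remaining point (2, 4) is at distance² 3757/98 ≤ 3925/98.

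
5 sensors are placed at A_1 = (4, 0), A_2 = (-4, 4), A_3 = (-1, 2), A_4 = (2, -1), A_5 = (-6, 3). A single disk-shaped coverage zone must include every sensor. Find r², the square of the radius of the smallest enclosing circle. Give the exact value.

A smallest enclosing disk is always determined by at most three of the input points on its boundary.
The farthest pair is A_1–A_5 with squared distance 109. The circle on this segment as diameter has centre (-1, 1.5) and r² = 109/4 = 27.25.
Check A_2: distance² to centre = 15.25 ≤ 27.25, so it lies inside.
All remaining points lie in this disk, and no smaller disk contains both endpoints, so this is the minimum enclosing circle.

27.25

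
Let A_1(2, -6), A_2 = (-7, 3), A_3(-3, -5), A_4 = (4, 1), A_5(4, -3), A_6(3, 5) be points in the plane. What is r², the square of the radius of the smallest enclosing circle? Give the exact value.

By Welzl's lemma the MEC is supported by two points (diametrically opposite) or three points (on a circumcircle).
The minimum enclosing circle is determined by three boundary points: A_1, A_2, A_6.
Their circumcentre is (-7/6, -1/6) with r² = 793/18.
The farthest remaining point A_5 is at distance² 625/18 ≤ 793/18.

793/18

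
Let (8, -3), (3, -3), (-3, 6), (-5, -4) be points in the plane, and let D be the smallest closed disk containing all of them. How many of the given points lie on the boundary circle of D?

A smallest enclosing disk is always determined by at most three of the input points on its boundary.
The minimum enclosing circle is determined by three boundary points: (8, -3), (-3, 6), (-5, -4).
Their circumcentre is (1.234375, -0.046875) with r² = 54.4946289062.
The farthest remaining point (3, -3) is at distance² 11.8383789062 ≤ 54.4946289062.
The points at distance exactly r from the centre are (8, -3), (-3, 6), (-5, -4) — 3 points.

3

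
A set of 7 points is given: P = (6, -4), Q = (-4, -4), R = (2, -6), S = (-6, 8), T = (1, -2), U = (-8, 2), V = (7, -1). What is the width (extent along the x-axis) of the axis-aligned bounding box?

15

max x = 7, min x = -8, so width = 15.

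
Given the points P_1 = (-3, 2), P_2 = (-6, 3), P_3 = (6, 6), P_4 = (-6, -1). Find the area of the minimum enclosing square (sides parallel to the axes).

The bounding box has width 12 and height 7.
An axis-aligned square enclosing the set must have side ≥ max(width, height).
So the minimum side is max(12, 7) = 12.
Area = 12² = 144.

144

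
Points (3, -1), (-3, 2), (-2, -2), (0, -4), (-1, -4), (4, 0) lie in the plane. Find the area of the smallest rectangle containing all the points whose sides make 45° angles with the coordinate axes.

In coordinates u = x + y, v = x − y the rectangle is axis-aligned; the map (x,y)→(u,v) scales areas by 2.
u-values: 2, -1, -4, -4, -5, 4; range = 4 − (-5) = 9.
v-values: 4, -5, 0, 4, 3, 4; range = 4 − (-5) = 9.
Area = (9 × 9) / 2 = 40.5.

40.5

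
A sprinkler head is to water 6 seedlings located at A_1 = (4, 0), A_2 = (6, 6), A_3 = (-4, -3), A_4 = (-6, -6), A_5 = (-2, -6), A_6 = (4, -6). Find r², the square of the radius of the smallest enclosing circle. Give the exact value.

72

By Welzl's lemma the MEC is supported by two points (diametrically opposite) or three points (on a circumcircle).
The farthest pair is A_2–A_4 with squared distance 288. The circle on this segment as diameter has centre (0, 0) and r² = 288/4 = 72.
Check A_1: distance² to centre = 16 ≤ 72, so it lies inside.
All remaining points lie in this disk, and no smaller disk contains both endpoints, so this is the minimum enclosing circle.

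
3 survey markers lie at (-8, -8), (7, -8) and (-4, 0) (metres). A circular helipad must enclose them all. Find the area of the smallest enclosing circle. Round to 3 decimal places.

Call the three points A, B, C in the order given.
Side lengths²: AB² = 225, AC² = 80, BC² = 185.
Since AB² = 225 < 185 + 80 = 265, the triangle is acute, so the smallest enclosing circle is the circumcircle.
Circumcentre = (-0.5, -6.75), r² = 57.8125.
Area = π·r² = π·57.8125 ≈ 181.623.

181.623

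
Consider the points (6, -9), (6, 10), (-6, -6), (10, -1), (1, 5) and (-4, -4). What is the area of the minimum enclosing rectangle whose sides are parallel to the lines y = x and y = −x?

266

In coordinates u = x + y, v = x − y the rectangle is axis-aligned; the map (x,y)→(u,v) scales areas by 2.
u-values: -3, 16, -12, 9, 6, -8; range = 16 − (-12) = 28.
v-values: 15, -4, 0, 11, -4, 0; range = 15 − (-4) = 19.
Area = (28 × 19) / 2 = 266.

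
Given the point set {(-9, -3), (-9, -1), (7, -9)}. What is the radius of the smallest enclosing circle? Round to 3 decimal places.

Call the three points A, B, C in the order given.
Side lengths²: AB² = 4, AC² = 292, BC² = 320.
Since BC² = 320 ≥ 292 + 4 = 296, the angle opposite BC is not acute, so the smallest enclosing circle has BC as diameter.
Centre = midpoint of BC = (-1, -5), r² = 320/4 = 80.
r = √80 ≈ 8.944.

8.944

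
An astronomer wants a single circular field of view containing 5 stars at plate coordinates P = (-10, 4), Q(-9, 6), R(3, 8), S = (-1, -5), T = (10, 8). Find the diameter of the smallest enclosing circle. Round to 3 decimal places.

The minimum enclosing circle of a finite set is fixed by two of the points (as a diameter) or three (as a circumcircle).
The minimum enclosing circle is determined by three boundary points: P, S, T.
Their circumcentre is (1/6, 31/6) with r² = 1885/18.
The farthest remaining point Q is at distance² 1525/18 ≤ 1885/18.
Diameter = 2r = 2√(1885/18) ≈ 20.467.

20.467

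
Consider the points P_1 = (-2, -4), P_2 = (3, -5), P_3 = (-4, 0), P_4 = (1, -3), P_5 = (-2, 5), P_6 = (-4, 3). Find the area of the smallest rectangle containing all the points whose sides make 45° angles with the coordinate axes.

In coordinates u = x + y, v = x − y the rectangle is axis-aligned; the map (x,y)→(u,v) scales areas by 2.
u-values: -6, -2, -4, -2, 3, -1; range = 3 − (-6) = 9.
v-values: 2, 8, -4, 4, -7, -7; range = 8 − (-7) = 15.
Area = (9 × 15) / 2 = 67.5.

67.5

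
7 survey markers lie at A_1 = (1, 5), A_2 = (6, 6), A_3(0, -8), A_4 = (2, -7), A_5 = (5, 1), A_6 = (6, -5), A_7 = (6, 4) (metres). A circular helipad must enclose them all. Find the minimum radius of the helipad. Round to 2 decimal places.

7.62

By Welzl's lemma the MEC is supported by two points (diametrically opposite) or three points (on a circumcircle).
The farthest pair is A_2–A_3 with squared distance 232. The circle on this segment as diameter has centre (3, -1) and r² = 232/4 = 58.
Check A_1: distance² to centre = 40 ≤ 58, so it lies inside.
All remaining points lie in this disk, and no smaller disk contains both endpoints, so this is the minimum enclosing circle.
r = √58 ≈ 7.62.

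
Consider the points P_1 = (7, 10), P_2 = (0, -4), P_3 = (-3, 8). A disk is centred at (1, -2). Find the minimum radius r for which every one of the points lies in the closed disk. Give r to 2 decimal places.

13.42

The required radius is the distance from (1, -2) to the farthest point.
Squared distances: 180, 5, 116.
Maximum is 180, attained at P_1.
r = √180 ≈ 13.42.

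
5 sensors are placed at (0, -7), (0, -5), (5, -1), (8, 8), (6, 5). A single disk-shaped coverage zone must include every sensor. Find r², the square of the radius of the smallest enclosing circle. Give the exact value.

By Welzl's lemma the MEC is supported by two points (diametrically opposite) or three points (on a circumcircle).
The farthest pair is (0, -7)–(8, 8) with squared distance 289. The circle on this segment as diameter has centre (4, 0.5) and r² = 289/4 = 72.25.
Check (0, -5): distance² to centre = 46.25 ≤ 72.25, so it lies inside.
All remaining points lie in this disk, and no smaller disk contains both endpoints, so this is the minimum enclosing circle.

72.25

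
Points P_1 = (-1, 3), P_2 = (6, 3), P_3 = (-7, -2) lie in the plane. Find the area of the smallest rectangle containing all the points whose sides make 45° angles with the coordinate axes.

72

In coordinates u = x + y, v = x − y the rectangle is axis-aligned; the map (x,y)→(u,v) scales areas by 2.
u-values: 2, 9, -9; range = 9 − (-9) = 18.
v-values: -4, 3, -5; range = 3 − (-5) = 8.
Area = (18 × 8) / 2 = 72.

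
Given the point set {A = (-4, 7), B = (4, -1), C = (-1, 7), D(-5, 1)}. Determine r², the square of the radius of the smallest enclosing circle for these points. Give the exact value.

32

A smallest enclosing disk is always determined by at most three of the input points on its boundary.
The farthest pair is A–B with squared distance 128. The circle on this segment as diameter has centre (0, 3) and r² = 128/4 = 32.
Check C: distance² to centre = 17 ≤ 32, so it lies inside.
All remaining points lie in this disk, and no smaller disk contains both endpoints, so this is the minimum enclosing circle.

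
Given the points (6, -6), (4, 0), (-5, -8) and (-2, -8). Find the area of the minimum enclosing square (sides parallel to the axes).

121

The bounding box has width 11 and height 8.
An axis-aligned square enclosing the set must have side ≥ max(width, height).
So the minimum side is max(11, 8) = 11.
Area = 11² = 121.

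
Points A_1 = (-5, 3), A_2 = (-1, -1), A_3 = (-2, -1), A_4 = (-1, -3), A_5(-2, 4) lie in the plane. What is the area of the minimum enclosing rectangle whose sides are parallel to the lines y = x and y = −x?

30

In coordinates u = x + y, v = x − y the rectangle is axis-aligned; the map (x,y)→(u,v) scales areas by 2.
u-values: -2, -2, -3, -4, 2; range = 2 − (-4) = 6.
v-values: -8, 0, -1, 2, -6; range = 2 − (-8) = 10.
Area = (6 × 10) / 2 = 30.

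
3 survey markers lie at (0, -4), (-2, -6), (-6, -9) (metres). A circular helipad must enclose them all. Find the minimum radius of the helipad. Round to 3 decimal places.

3.905

Call the three points A, B, C in the order given.
Side lengths²: AB² = 8, AC² = 61, BC² = 25.
Since AC² = 61 ≥ 25 + 8 = 33, the angle opposite AC is not acute, so the smallest enclosing circle has AC as diameter.
Centre = midpoint of AC = (-3, -6.5), r² = 61/4 = 15.25.
r = √(15.25) ≈ 3.905.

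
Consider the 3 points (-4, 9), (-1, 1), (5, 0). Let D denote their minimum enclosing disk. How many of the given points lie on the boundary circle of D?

Call the three points A, B, C in the order given.
Side lengths²: AB² = 73, AC² = 162, BC² = 37.
Since AC² = 162 ≥ 73 + 37 = 110, the angle opposite AC is not acute, so the smallest enclosing circle has AC as diameter.
Centre = midpoint of AC = (0.5, 4.5), r² = 162/4 = 40.5.
The points at distance exactly r from the centre are (-4, 9), (5, 0) — 2 points.

2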